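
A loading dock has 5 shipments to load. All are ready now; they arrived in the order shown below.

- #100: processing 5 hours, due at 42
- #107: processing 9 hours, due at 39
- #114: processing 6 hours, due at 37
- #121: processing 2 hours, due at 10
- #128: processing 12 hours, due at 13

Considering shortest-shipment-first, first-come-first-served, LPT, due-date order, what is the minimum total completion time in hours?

78

SPT (increasing processing time): #121 #100 #114 #107 #128.
#121: 0→2
#100: 2→7
#114: 7→13
#107: 13→22
#128: 22→34
Sum = 2+7+13+22+34 = 78.
FIFO (arrival order): #100 #107 #114 #121 #128.
#100: 0→5
#107: 5→14
#114: 14→20
#121: 20→22
#128: 22→34
Sum = 5+14+20+22+34 = 95.
LPT (decreasing processing time): #128 #107 #114 #100 #121.
#128: 0→12
#107: 12→21
#114: 21→27
#100: 27→32
#121: 32→34
Sum = 12+21+27+32+34 = 126.
EDD (increasing due date): #121 #128 #114 #107 #100.
#121: 0→2
#128: 2→14
#114: 14→20
#107: 20→29
#100: 29→34
Sum = 2+14+20+29+34 = 99.
SPT 78, FIFO 95, LPT 126, EDD 99 → minimum 78.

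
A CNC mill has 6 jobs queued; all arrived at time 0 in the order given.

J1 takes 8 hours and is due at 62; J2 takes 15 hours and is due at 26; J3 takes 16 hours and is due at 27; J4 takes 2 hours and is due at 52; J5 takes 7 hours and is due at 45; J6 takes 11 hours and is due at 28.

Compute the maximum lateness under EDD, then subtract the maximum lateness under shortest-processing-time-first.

-18

EDD (increasing due date): J2 J3 J6 J5 J4 J1.
J2: 0→15, due 26, lateness -11
J3: 15→31, due 27, lateness 4
J6: 31→42, due 28, lateness 14
J5: 42→49, due 45, lateness 4
J4: 49→51, due 52, lateness -1
J1: 51→59, due 62, lateness -3
Maximum = 14.
SPT (increasing processing time): J4 J5 J1 J6 J2 J3.
J4: 0→2, due 52, lateness -50
J5: 2→9, due 45, lateness -36
J1: 9→17, due 62, lateness -45
J6: 17→28, due 28, lateness 0
J2: 28→43, due 26, lateness 17
J3: 43→59, due 27, lateness 32
Maximum = 32.
Difference = 14 − 32 = -18.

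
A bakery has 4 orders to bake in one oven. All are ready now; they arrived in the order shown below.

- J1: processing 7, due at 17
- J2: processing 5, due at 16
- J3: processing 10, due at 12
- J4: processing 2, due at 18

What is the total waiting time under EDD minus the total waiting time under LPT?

EDD (increasing due date): J3 J2 J1 J4.
J3: waits 0, runs 0→10
J2: waits 10, runs 10→15
J1: waits 15, runs 15→22
J4: waits 22, runs 22→24
Sum = 0+10+15+22 = 47.
LPT (decreasing processing time): J3 J1 J2 J4.
J3: waits 0, runs 0→10
J1: waits 10, runs 10→17
J2: waits 17, runs 17→22
J4: waits 22, runs 22→24
Sum = 0+10+17+22 = 49.
Difference = 47 − 49 = -2.

-2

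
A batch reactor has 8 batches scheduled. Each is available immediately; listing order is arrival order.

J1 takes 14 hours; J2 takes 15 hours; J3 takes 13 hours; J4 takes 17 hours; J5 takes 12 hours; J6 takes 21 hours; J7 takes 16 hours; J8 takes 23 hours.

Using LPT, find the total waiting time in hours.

522

LPT (decreasing processing time): J8 J6 J4 J7 J2 J1 J3 J5.
J8: waits 0, runs 0→23
J6: waits 23, runs 23→44
J4: waits 44, runs 44→61
J7: waits 61, runs 61→77
J2: waits 77, runs 77→92
J1: waits 92, runs 92→106
J3: waits 106, runs 106→119
J5: waits 119, runs 119→131
Sum = 0+23+44+61+77+92+106+119 = 522.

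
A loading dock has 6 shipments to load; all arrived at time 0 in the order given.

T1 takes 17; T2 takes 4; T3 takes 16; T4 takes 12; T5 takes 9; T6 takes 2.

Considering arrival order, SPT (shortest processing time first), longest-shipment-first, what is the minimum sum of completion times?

FIFO (arrival order): T1 T2 T3 T4 T5 T6.
T1: 0→17
T2: 17→21
T3: 21→37
T4: 37→49
T5: 49→58
T6: 58→60
Sum = 17+21+37+49+58+60 = 242.
SPT (increasing processing time): T6 T2 T5 T4 T3 T1.
T6: 0→2
T2: 2→6
T5: 6→15
T4: 15→27
T3: 27→43
T1: 43→60
Sum = 2+6+15+27+43+60 = 153.
LPT (decreasing processing time): T1 T3 T4 T5 T2 T6.
T1: 0→17
T3: 17→33
T4: 33→45
T5: 45→54
T2: 54→58
T6: 58→60
Sum = 17+33+45+54+58+60 = 267.
FIFO 242, SPT 153, LPT 267 → minimum 153.

153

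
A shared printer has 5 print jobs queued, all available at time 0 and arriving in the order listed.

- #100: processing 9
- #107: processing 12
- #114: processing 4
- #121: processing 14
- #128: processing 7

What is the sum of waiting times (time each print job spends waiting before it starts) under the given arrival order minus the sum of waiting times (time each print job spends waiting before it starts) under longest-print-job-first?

FIFO (arrival order): #100 #107 #114 #121 #128.
#100: waits 0, runs 0→9
#107: waits 9, runs 9→21
#114: waits 21, runs 21→25
#121: waits 25, runs 25→39
#128: waits 39, runs 39→46
Sum = 0+9+21+25+39 = 94.
LPT (decreasing processing time): #121 #107 #100 #128 #114.
#121: waits 0, runs 0→14
#107: waits 14, runs 14→26
#100: waits 26, runs 26→35
#128: waits 35, runs 35→42
#114: waits 42, runs 42→46
Sum = 0+14+26+35+42 = 117.
Difference = 94 − 117 = -23.

-23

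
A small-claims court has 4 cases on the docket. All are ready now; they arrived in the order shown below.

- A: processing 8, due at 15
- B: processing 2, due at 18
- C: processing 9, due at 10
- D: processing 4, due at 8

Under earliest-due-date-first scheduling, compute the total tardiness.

EDD (increasing due date): D C A B.
D: 0→4, due 8, tardiness 0
C: 4→13, due 10, tardiness 3
A: 13→21, due 15, tardiness 6
B: 21→23, due 18, tardiness 5
Sum = 0+3+6+5 = 14.

14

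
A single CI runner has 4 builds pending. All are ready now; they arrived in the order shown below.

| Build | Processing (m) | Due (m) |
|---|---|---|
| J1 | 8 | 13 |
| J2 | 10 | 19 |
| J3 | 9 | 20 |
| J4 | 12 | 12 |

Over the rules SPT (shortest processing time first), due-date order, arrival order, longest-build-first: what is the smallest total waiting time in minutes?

52

SPT (increasing processing time): J1 J3 J2 J4.
J1: waits 0, runs 0→8
J3: waits 8, runs 8→17
J2: waits 17, runs 17→27
J4: waits 27, runs 27→39
Sum = 0+8+17+27 = 52.
EDD (increasing due date): J4 J1 J2 J3.
J4: waits 0, runs 0→12
J1: waits 12, runs 12→20
J2: waits 20, runs 20→30
J3: waits 30, runs 30→39
Sum = 0+12+20+30 = 62.
FIFO (arrival order): J1 J2 J3 J4.
J1: waits 0, runs 0→8
J2: waits 8, runs 8→18
J3: waits 18, runs 18→27
J4: waits 27, runs 27→39
Sum = 0+8+18+27 = 53.
LPT (decreasing processing time): J4 J2 J3 J1.
J4: waits 0, runs 0→12
J2: waits 12, runs 12→22
J3: waits 22, runs 22→31
J1: waits 31, runs 31→39
Sum = 0+12+22+31 = 65.
SPT 52, EDD 62, FIFO 53, LPT 65 → minimum 52.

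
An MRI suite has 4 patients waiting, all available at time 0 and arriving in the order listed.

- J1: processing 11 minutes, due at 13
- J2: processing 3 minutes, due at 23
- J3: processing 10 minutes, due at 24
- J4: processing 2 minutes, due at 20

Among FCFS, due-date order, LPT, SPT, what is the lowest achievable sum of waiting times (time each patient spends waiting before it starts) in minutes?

22

FIFO (arrival order): J1 J2 J3 J4.
J1: waits 0, runs 0→11
J2: waits 11, runs 11→14
J3: waits 14, runs 14→24
J4: waits 24, runs 24→26
Sum = 0+11+14+24 = 49.
EDD (increasing due date): J1 J4 J2 J3.
J1: waits 0, runs 0→11
J4: waits 11, runs 11→13
J2: waits 13, runs 13→16
J3: waits 16, runs 16→26
Sum = 0+11+13+16 = 40.
LPT (decreasing processing time): J1 J3 J2 J4.
J1: waits 0, runs 0→11
J3: waits 11, runs 11→21
J2: waits 21, runs 21→24
J4: waits 24, runs 24→26
Sum = 0+11+21+24 = 56.
SPT (increasing processing time): J4 J2 J3 J1.
J4: waits 0, runs 0→2
J2: waits 2, runs 2→5
J3: waits 5, runs 5→15
J1: waits 15, runs 15→26
Sum = 0+2+5+15 = 22.
FIFO 49, EDD 40, LPT 56, SPT 22 → minimum 22.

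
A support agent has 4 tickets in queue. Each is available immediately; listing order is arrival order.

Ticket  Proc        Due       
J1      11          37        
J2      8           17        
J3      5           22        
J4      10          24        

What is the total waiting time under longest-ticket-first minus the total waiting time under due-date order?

LPT (decreasing processing time): J1 J4 J2 J3.
J1: waits 0, runs 0→11
J4: waits 11, runs 11→21
J2: waits 21, runs 21→29
J3: waits 29, runs 29→34
Sum = 0+11+21+29 = 61.
EDD (increasing due date): J2 J3 J4 J1.
J2: waits 0, runs 0→8
J3: waits 8, runs 8→13
J4: waits 13, runs 13→23
J1: waits 23, runs 23→34
Sum = 0+8+13+23 = 44.
Difference = 61 − 44 = 17.

17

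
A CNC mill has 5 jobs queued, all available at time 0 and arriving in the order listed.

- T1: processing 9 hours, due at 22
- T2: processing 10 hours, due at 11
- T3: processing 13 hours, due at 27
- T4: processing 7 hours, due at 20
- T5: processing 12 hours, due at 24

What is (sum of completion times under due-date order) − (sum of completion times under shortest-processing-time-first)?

4

EDD (increasing due date): T2 T4 T1 T5 T3.
T2: 0→10
T4: 10→17
T1: 17→26
T5: 26→38
T3: 38→51
Sum = 10+17+26+38+51 = 142.
SPT (increasing processing time): T4 T1 T2 T5 T3.
T4: 0→7
T1: 7→16
T2: 16→26
T5: 26→38
T3: 38→51
Sum = 7+16+26+38+51 = 138.
Difference = 142 − 138 = 4.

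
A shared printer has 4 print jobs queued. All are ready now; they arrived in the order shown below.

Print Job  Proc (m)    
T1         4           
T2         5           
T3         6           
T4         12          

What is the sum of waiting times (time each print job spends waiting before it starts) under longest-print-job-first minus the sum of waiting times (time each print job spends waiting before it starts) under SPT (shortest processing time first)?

25

LPT (decreasing processing time): T4 T3 T2 T1.
T4: waits 0, runs 0→12
T3: waits 12, runs 12→18
T2: waits 18, runs 18→23
T1: waits 23, runs 23→27
Sum = 0+12+18+23 = 53.
SPT (increasing processing time): T1 T2 T3 T4.
T1: waits 0, runs 0→4
T2: waits 4, runs 4→9
T3: waits 9, runs 9→15
T4: waits 15, runs 15→27
Sum = 0+4+9+15 = 28.
Difference = 53 − 28 = 25.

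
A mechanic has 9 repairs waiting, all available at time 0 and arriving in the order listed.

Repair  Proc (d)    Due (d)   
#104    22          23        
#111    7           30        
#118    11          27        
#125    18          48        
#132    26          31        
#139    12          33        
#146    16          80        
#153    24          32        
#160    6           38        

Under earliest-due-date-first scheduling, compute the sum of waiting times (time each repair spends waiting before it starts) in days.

EDD (increasing due date): #104 #118 #111 #132 #153 #139 #160 #125 #146.
#104: waits 0, runs 0→22
#118: waits 22, runs 22→33
#111: waits 33, runs 33→40
#132: waits 40, runs 40→66
#153: waits 66, runs 66→90
#139: waits 90, runs 90→102
#160: waits 102, runs 102→108
#125: waits 108, runs 108→126
#146: waits 126, runs 126→142
Sum = 0+22+33+40+66+90+102+108+126 = 587.

587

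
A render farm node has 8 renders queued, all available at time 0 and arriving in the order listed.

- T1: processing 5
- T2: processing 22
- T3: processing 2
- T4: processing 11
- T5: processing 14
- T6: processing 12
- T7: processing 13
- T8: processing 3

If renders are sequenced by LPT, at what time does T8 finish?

LPT (decreasing processing time): T2 T5 T7 T6 T4 T1 T8 T3.
T2: 0→22
T5: 22→36
T7: 36→49
T6: 49→61
T4: 61→72
T1: 72→77
T8: 77→80

80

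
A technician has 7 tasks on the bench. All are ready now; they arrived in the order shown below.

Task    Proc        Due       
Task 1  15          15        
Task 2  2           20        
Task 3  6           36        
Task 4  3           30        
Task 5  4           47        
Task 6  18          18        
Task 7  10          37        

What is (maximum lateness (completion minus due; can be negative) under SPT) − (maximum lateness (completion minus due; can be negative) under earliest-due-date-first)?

23

SPT (increasing processing time): Task 2 Task 4 Task 5 Task 3 Task 7 Task 1 Task 6.
Task 2: 0→2, due 20, lateness -18
Task 4: 2→5, due 30, lateness -25
Task 5: 5→9, due 47, lateness -38
Task 3: 9→15, due 36, lateness -21
Task 7: 15→25, due 37, lateness -12
Task 1: 25→40, due 15, lateness 25
Task 6: 40→58, due 18, lateness 40
Maximum = 40.
EDD (increasing due date): Task 1 Task 6 Task 2 Task 4 Task 3 Task 7 Task 5.
Task 1: 0→15, due 15, lateness 0
Task 6: 15→33, due 18, lateness 15
Task 2: 33→35, due 20, lateness 15
Task 4: 35→38, due 30, lateness 8
Task 3: 38→44, due 36, lateness 8
Task 7: 44→54, due 37, lateness 17
Task 5: 54→58, due 47, lateness 11
Maximum = 17.
Difference = 40 − 17 = 23.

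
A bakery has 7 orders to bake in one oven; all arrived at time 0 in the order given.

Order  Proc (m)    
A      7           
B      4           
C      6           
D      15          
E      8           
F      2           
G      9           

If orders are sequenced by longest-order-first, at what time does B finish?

49

LPT (decreasing processing time): D G E A C B F.
D: 0→15
G: 15→24
E: 24→32
A: 32→39
C: 39→45
B: 45→49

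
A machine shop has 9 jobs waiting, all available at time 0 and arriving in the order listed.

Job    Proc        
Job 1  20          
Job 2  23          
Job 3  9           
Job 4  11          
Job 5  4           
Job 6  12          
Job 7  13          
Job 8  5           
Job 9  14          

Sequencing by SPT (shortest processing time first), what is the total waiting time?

311

SPT (increasing processing time): Job 5 Job 8 Job 3 Job 4 Job 6 Job 7 Job 9 Job 1 Job 2.
Job 5: waits 0, runs 0→4
Job 8: waits 4, runs 4→9
Job 3: waits 9, runs 9→18
Job 4: waits 18, runs 18→29
Job 6: waits 29, runs 29→41
Job 7: waits 41, runs 41→54
Job 9: waits 54, runs 54→68
Job 1: waits 68, runs 68→88
Job 2: waits 88, runs 88→111
Sum = 0+4+9+18+29+41+54+68+88 = 311.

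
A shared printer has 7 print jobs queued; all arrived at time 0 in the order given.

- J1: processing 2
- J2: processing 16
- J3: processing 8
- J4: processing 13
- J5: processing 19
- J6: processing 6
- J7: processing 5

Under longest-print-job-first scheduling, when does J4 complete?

LPT (decreasing processing time): J5 J2 J4 J3 J6 J7 J1.
J5: 0→19
J2: 19→35
J4: 35→48

48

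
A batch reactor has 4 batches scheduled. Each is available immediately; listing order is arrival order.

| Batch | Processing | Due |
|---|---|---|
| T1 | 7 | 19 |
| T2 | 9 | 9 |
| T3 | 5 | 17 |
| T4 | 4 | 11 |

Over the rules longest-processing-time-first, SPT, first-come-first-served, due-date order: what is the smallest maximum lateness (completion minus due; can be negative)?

6

LPT (decreasing processing time): T2 T1 T3 T4.
T2: 0→9, due 9, lateness 0
T1: 9→16, due 19, lateness -3
T3: 16→21, due 17, lateness 4
T4: 21→25, due 11, lateness 14
Maximum = 14.
SPT (increasing processing time): T4 T3 T1 T2.
T4: 0→4, due 11, lateness -7
T3: 4→9, due 17, lateness -8
T1: 9→16, due 19, lateness -3
T2: 16→25, due 9, lateness 16
Maximum = 16.
FIFO (arrival order): T1 T2 T3 T4.
T1: 0→7, due 19, lateness -12
T2: 7→16, due 9, lateness 7
T3: 16→21, due 17, lateness 4
T4: 21→25, due 11, lateness 14
Maximum = 14.
EDD (increasing due date): T2 T4 T3 T1.
T2: 0→9, due 9, lateness 0
T4: 9→13, due 11, lateness 2
T3: 13→18, due 17, lateness 1
T1: 18→25, due 19, lateness 6
Maximum = 6.
LPT 14, SPT 16, FIFO 14, EDD 6 → minimum 6.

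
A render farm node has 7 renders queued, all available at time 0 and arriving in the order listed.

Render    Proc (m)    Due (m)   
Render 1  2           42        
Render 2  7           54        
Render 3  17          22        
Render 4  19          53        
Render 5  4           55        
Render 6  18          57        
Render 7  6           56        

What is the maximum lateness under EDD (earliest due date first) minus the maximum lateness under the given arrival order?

-1

EDD (increasing due date): Render 3 Render 1 Render 4 Render 2 Render 5 Render 7 Render 6.
Render 3: 0→17, due 22, lateness -5
Render 1: 17→19, due 42, lateness -23
Render 4: 19→38, due 53, lateness -15
Render 2: 38→45, due 54, lateness -9
Render 5: 45→49, due 55, lateness -6
Render 7: 49→55, due 56, lateness -1
Render 6: 55→73, due 57, lateness 16
Maximum = 16.
FIFO (arrival order): Render 1 Render 2 Render 3 Render 4 Render 5 Render 6 Render 7.
Render 1: 0→2, due 42, lateness -40
Render 2: 2→9, due 54, lateness -45
Render 3: 9→26, due 22, lateness 4
Render 4: 26→45, due 53, lateness -8
Render 5: 45→49, due 55, lateness -6
Render 6: 49→67, due 57, lateness 10
Render 7: 67→73, due 56, lateness 17
Maximum = 17.
Difference = 16 − 17 = -1.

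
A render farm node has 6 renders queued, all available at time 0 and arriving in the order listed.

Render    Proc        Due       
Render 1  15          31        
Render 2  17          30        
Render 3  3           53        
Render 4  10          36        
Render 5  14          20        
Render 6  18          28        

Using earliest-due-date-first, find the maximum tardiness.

38

EDD (increasing due date): Render 5 Render 6 Render 2 Render 1 Render 4 Render 3.
Render 5: 0→14, due 20, tardiness 0
Render 6: 14→32, due 28, tardiness 4
Render 2: 32→49, due 30, tardiness 19
Render 1: 49→64, due 31, tardiness 33
Render 4: 64→74, due 36, tardiness 38
Render 3: 74→77, due 53, tardiness 24
Maximum = 38.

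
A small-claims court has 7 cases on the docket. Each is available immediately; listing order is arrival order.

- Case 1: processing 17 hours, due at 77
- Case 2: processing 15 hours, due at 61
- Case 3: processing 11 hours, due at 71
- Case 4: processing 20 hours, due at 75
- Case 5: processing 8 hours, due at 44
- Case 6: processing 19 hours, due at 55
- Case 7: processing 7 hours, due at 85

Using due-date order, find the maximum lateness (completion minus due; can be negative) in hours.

13

EDD (increasing due date): Case 5 Case 6 Case 2 Case 3 Case 4 Case 1 Case 7.
Case 5: 0→8, due 44, lateness -36
Case 6: 8→27, due 55, lateness -28
Case 2: 27→42, due 61, lateness -19
Case 3: 42→53, due 71, lateness -18
Case 4: 53→73, due 75, lateness -2
Case 1: 73→90, due 77, lateness 13
Case 7: 90→97, due 85, lateness 12
Maximum = 13.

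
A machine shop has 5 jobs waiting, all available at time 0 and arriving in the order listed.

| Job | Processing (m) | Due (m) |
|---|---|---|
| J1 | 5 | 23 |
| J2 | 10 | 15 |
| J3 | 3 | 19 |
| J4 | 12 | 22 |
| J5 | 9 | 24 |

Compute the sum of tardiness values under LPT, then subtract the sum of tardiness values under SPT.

LPT (decreasing processing time): J4 J2 J5 J1 J3.
J4: 0→12, due 22, tardiness 0
J2: 12→22, due 15, tardiness 7
J5: 22→31, due 24, tardiness 7
J1: 31→36, due 23, tardiness 13
J3: 36→39, due 19, tardiness 20
Sum = 0+7+7+13+20 = 47.
SPT (increasing processing time): J3 J1 J5 J2 J4.
J3: 0→3, due 19, tardiness 0
J1: 3→8, due 23, tardiness 0
J5: 8→17, due 24, tardiness 0
J2: 17→27, due 15, tardiness 12
J4: 27→39, due 22, tardiness 17
Sum = 0+0+0+12+17 = 29.
Difference = 47 − 29 = 18.

18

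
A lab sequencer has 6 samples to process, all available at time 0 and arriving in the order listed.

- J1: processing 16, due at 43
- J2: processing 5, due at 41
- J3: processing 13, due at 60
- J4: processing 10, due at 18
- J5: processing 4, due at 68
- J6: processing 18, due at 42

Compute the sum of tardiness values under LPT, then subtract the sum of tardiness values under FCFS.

10

LPT (decreasing processing time): J6 J1 J3 J4 J2 J5.
J6: 0→18, due 42, tardiness 0
J1: 18→34, due 43, tardiness 0
J3: 34→47, due 60, tardiness 0
J4: 47→57, due 18, tardiness 39
J2: 57→62, due 41, tardiness 21
J5: 62→66, due 68, tardiness 0
Sum = 0+0+0+39+21+0 = 60.
FIFO (arrival order): J1 J2 J3 J4 J5 J6.
J1: 0→16, due 43, tardiness 0
J2: 16→21, due 41, tardiness 0
J3: 21→34, due 60, tardiness 0
J4: 34→44, due 18, tardiness 26
J5: 44→48, due 68, tardiness 0
J6: 48→66, due 42, tardiness 24
Sum = 0+0+0+26+0+24 = 50.
Difference = 60 − 50 = 10.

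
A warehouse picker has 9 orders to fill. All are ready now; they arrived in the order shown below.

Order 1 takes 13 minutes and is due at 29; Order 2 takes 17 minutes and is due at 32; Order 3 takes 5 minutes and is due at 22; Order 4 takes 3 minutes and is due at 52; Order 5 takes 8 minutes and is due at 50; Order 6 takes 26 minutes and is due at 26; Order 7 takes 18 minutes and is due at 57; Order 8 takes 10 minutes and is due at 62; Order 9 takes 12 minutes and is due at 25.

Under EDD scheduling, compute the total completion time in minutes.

EDD (increasing due date): Order 3 Order 9 Order 6 Order 1 Order 2 Order 5 Order 4 Order 7 Order 8.
Order 3: 0→5
Order 9: 5→17
Order 6: 17→43
Order 1: 43→56
Order 2: 56→73
Order 5: 73→81
Order 4: 81→84
Order 7: 84→102
Order 8: 102→112
Sum = 5+17+43+56+73+81+84+102+112 = 573.

573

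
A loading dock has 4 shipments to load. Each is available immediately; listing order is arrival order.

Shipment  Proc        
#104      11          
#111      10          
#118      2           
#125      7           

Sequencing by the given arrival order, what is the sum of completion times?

85

FIFO (arrival order): #104 #111 #118 #125.
#104: 0→11
#111: 11→21
#118: 21→23
#125: 23→30
Sum = 11+21+23+30 = 85.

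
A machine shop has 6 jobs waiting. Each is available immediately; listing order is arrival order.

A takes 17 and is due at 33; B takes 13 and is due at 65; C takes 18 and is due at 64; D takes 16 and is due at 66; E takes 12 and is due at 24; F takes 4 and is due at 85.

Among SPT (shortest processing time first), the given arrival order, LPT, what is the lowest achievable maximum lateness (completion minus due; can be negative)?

29

SPT (increasing processing time): F E B D A C.
F: 0→4, due 85, lateness -81
E: 4→16, due 24, lateness -8
B: 16→29, due 65, lateness -36
D: 29→45, due 66, lateness -21
A: 45→62, due 33, lateness 29
C: 62→80, due 64, lateness 16
Maximum = 29.
FIFO (arrival order): A B C D E F.
A: 0→17, due 33, lateness -16
B: 17→30, due 65, lateness -35
C: 30→48, due 64, lateness -16
D: 48→64, due 66, lateness -2
E: 64→76, due 24, lateness 52
F: 76→80, due 85, lateness -5
Maximum = 52.
LPT (decreasing processing time): C A D B E F.
C: 0→18, due 64, lateness -46
A: 18→35, due 33, lateness 2
D: 35→51, due 66, lateness -15
B: 51→64, due 65, lateness -1
E: 64→76, due 24, lateness 52
F: 76→80, due 85, lateness -5
Maximum = 52.
SPT 29, FIFO 52, LPT 52 → minimum 29.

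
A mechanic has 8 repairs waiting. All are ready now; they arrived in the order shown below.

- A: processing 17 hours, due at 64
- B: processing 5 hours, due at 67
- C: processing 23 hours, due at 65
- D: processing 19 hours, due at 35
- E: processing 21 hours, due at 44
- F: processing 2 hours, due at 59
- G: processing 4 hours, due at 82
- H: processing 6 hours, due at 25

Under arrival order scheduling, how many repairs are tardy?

FIFO (arrival order): A B C D E F G H.
A: 0→17, due 64, tardiness 0
B: 17→22, due 67, tardiness 0
C: 22→45, due 65, tardiness 0
D: 45→64, due 35, tardiness 29
E: 64→85, due 44, tardiness 41
F: 85→87, due 59, tardiness 28
G: 87→91, due 82, tardiness 9
H: 91→97, due 25, tardiness 72
Late repairs: 5.

5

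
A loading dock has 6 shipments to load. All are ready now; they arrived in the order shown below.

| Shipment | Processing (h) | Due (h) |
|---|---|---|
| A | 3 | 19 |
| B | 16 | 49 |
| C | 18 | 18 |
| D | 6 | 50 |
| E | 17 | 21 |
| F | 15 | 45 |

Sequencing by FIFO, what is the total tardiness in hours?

88

FIFO (arrival order): A B C D E F.
A: 0→3, due 19, tardiness 0
B: 3→19, due 49, tardiness 0
C: 19→37, due 18, tardiness 19
D: 37→43, due 50, tardiness 0
E: 43→60, due 21, tardiness 39
F: 60→75, due 45, tardiness 30
Sum = 0+0+19+0+39+30 = 88.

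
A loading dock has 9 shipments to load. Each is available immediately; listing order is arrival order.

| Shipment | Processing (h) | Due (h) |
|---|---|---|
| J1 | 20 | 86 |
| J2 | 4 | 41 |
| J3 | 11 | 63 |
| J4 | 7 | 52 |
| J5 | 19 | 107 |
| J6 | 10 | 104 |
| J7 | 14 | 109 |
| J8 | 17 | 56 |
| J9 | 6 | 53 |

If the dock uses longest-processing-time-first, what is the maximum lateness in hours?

LPT (decreasing processing time): J1 J5 J8 J7 J3 J6 J4 J9 J2.
J1: 0→20, due 86, lateness -66
J5: 20→39, due 107, lateness -68
J8: 39→56, due 56, lateness 0
J7: 56→70, due 109, lateness -39
J3: 70→81, due 63, lateness 18
J6: 81→91, due 104, lateness -13
J4: 91→98, due 52, lateness 46
J9: 98→104, due 53, lateness 51
J2: 104→108, due 41, lateness 67
Maximum = 67.

67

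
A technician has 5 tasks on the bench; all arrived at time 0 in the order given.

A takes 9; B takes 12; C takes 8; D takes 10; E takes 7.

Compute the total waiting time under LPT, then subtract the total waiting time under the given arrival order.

6

LPT (decreasing processing time): B D A C E.
B: waits 0, runs 0→12
D: waits 12, runs 12→22
A: waits 22, runs 22→31
C: waits 31, runs 31→39
E: waits 39, runs 39→46
Sum = 0+12+22+31+39 = 104.
FIFO (arrival order): A B C D E.
A: waits 0, runs 0→9
B: waits 9, runs 9→21
C: waits 21, runs 21→29
D: waits 29, runs 29→39
E: waits 39, runs 39→46
Sum = 0+9+21+29+39 = 98.
Difference = 104 − 98 = 6.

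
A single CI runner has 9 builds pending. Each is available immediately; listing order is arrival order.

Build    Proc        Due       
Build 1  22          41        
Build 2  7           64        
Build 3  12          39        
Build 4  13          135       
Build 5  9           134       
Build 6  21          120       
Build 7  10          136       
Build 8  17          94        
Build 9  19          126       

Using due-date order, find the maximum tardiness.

0

EDD (increasing due date): Build 3 Build 1 Build 2 Build 8 Build 6 Build 9 Build 5 Build 4 Build 7.
Build 3: 0→12, due 39, tardiness 0
Build 1: 12→34, due 41, tardiness 0
Build 2: 34→41, due 64, tardiness 0
Build 8: 41→58, due 94, tardiness 0
Build 6: 58→79, due 120, tardiness 0
Build 9: 79→98, due 126, tardiness 0
Build 5: 98→107, due 134, tardiness 0
Build 4: 107→120, due 135, tardiness 0
Build 7: 120→130, due 136, tardiness 0
Maximum = 0.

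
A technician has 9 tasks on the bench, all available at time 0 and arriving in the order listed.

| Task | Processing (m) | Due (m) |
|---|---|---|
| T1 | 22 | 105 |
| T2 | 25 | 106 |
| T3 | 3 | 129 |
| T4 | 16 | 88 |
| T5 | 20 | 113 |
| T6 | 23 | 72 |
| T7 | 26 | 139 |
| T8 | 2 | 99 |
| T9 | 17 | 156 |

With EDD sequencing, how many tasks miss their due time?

0

EDD (increasing due date): T6 T4 T8 T1 T2 T5 T3 T7 T9.
T6: 0→23, due 72, tardiness 0
T4: 23→39, due 88, tardiness 0
T8: 39→41, due 99, tardiness 0
T1: 41→63, due 105, tardiness 0
T2: 63→88, due 106, tardiness 0
T5: 88→108, due 113, tardiness 0
T3: 108→111, due 129, tardiness 0
T7: 111→137, due 139, tardiness 0
T9: 137→154, due 156, tardiness 0
Late tasks: 0.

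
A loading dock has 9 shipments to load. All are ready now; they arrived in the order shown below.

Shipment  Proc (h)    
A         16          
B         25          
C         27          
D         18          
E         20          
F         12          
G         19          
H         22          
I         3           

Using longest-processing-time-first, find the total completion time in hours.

LPT (decreasing processing time): C B H E G D A F I.
C: 0→27
B: 27→52
H: 52→74
E: 74→94
G: 94→113
D: 113→131
A: 131→147
F: 147→159
I: 159→162
Sum = 27+52+74+94+113+131+147+159+162 = 959.

959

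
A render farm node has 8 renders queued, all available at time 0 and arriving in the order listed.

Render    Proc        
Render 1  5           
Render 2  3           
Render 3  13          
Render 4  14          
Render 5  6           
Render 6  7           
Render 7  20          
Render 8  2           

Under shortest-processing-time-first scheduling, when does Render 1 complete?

10

SPT (increasing processing time): Render 8 Render 2 Render 1 Render 5 Render 6 Render 3 Render 4 Render 7.
Render 8: 0→2
Render 2: 2→5
Render 1: 5→10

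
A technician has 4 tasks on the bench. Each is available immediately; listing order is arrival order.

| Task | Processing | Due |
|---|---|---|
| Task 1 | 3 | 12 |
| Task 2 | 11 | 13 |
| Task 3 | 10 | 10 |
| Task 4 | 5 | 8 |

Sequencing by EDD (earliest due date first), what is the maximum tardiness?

16

EDD (increasing due date): Task 4 Task 3 Task 1 Task 2.
Task 4: 0→5, due 8, tardiness 0
Task 3: 5→15, due 10, tardiness 5
Task 1: 15→18, due 12, tardiness 6
Task 2: 18→29, due 13, tardiness 16
Maximum = 16.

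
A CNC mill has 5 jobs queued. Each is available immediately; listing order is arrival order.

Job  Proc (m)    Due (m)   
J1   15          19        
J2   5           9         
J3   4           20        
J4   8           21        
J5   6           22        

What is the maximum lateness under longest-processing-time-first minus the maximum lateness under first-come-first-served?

9

LPT (decreasing processing time): J1 J4 J5 J2 J3.
J1: 0→15, due 19, lateness -4
J4: 15→23, due 21, lateness 2
J5: 23→29, due 22, lateness 7
J2: 29→34, due 9, lateness 25
J3: 34→38, due 20, lateness 18
Maximum = 25.
FIFO (arrival order): J1 J2 J3 J4 J5.
J1: 0→15, due 19, lateness -4
J2: 15→20, due 9, lateness 11
J3: 20→24, due 20, lateness 4
J4: 24→32, due 21, lateness 11
J5: 32→38, due 22, lateness 16
Maximum = 16.
Difference = 25 − 16 = 9.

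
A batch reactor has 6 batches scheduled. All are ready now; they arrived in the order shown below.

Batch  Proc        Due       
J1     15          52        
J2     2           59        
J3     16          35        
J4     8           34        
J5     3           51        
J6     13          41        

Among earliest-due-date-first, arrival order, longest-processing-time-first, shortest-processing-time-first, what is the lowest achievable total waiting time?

EDD (increasing due date): J4 J3 J6 J5 J1 J2.
J4: waits 0, runs 0→8
J3: waits 8, runs 8→24
J6: waits 24, runs 24→37
J5: waits 37, runs 37→40
J1: waits 40, runs 40→55
J2: waits 55, runs 55→57
Sum = 0+8+24+37+40+55 = 164.
FIFO (arrival order): J1 J2 J3 J4 J5 J6.
J1: waits 0, runs 0→15
J2: waits 15, runs 15→17
J3: waits 17, runs 17→33
J4: waits 33, runs 33→41
J5: waits 41, runs 41→44
J6: waits 44, runs 44→57
Sum = 0+15+17+33+41+44 = 150.
LPT (decreasing processing time): J3 J1 J6 J4 J5 J2.
J3: waits 0, runs 0→16
J1: waits 16, runs 16→31
J6: waits 31, runs 31→44
J4: waits 44, runs 44→52
J5: waits 52, runs 52→55
J2: waits 55, runs 55→57
Sum = 0+16+31+44+52+55 = 198.
SPT (increasing processing time): J2 J5 J4 J6 J1 J3.
J2: waits 0, runs 0→2
J5: waits 2, runs 2→5
J4: waits 5, runs 5→13
J6: waits 13, runs 13→26
J1: waits 26, runs 26→41
J3: waits 41, runs 41→57
Sum = 0+2+5+13+26+41 = 87.
EDD 164, FIFO 150, LPT 198, SPT 87 → minimum 87.

87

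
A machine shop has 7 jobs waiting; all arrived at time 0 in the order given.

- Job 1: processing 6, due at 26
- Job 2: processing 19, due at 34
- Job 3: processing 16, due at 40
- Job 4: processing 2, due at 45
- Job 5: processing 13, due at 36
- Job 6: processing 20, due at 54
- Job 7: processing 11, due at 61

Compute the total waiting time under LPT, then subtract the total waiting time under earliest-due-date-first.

91

LPT (decreasing processing time): Job 6 Job 2 Job 3 Job 5 Job 7 Job 1 Job 4.
Job 6: waits 0, runs 0→20
Job 2: waits 20, runs 20→39
Job 3: waits 39, runs 39→55
Job 5: waits 55, runs 55→68
Job 7: waits 68, runs 68→79
Job 1: waits 79, runs 79→85
Job 4: waits 85, runs 85→87
Sum = 0+20+39+55+68+79+85 = 346.
EDD (increasing due date): Job 1 Job 2 Job 5 Job 3 Job 4 Job 6 Job 7.
Job 1: waits 0, runs 0→6
Job 2: waits 6, runs 6→25
Job 5: waits 25, runs 25→38
Job 3: waits 38, runs 38→54
Job 4: waits 54, runs 54→56
Job 6: waits 56, runs 56→76
Job 7: waits 76, runs 76→87
Sum = 0+6+25+38+54+56+76 = 255.
Difference = 346 − 255 = 91.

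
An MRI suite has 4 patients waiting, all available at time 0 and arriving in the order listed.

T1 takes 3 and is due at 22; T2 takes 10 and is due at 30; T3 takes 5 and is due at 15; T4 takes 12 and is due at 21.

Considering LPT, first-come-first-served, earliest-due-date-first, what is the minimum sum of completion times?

64

LPT (decreasing processing time): T4 T2 T3 T1.
T4: 0→12
T2: 12→22
T3: 22→27
T1: 27→30
Sum = 12+22+27+30 = 91.
FIFO (arrival order): T1 T2 T3 T4.
T1: 0→3
T2: 3→13
T3: 13→18
T4: 18→30
Sum = 3+13+18+30 = 64.
EDD (increasing due date): T3 T4 T1 T2.
T3: 0→5
T4: 5→17
T1: 17→20
T2: 20→30
Sum = 5+17+20+30 = 72.
LPT 91, FIFO 64, EDD 72 → minimum 64.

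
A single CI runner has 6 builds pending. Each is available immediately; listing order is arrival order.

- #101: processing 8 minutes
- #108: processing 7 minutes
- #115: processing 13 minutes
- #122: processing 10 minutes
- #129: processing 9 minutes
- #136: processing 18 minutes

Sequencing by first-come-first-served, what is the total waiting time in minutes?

FIFO (arrival order): #101 #108 #115 #122 #129 #136.
#101: waits 0, runs 0→8
#108: waits 8, runs 8→15
#115: waits 15, runs 15→28
#122: waits 28, runs 28→38
#129: waits 38, runs 38→47
#136: waits 47, runs 47→65
Sum = 0+8+15+28+38+47 = 136.

136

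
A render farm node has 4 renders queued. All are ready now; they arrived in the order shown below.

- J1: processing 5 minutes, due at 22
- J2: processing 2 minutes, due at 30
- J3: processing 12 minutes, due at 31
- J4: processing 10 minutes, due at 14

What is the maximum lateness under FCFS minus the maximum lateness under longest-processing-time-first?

7

FIFO (arrival order): J1 J2 J3 J4.
J1: 0→5, due 22, lateness -17
J2: 5→7, due 30, lateness -23
J3: 7→19, due 31, lateness -12
J4: 19→29, due 14, lateness 15
Maximum = 15.
LPT (decreasing processing time): J3 J4 J1 J2.
J3: 0→12, due 31, lateness -19
J4: 12→22, due 14, lateness 8
J1: 22→27, due 22, lateness 5
J2: 27→29, due 30, lateness -1
Maximum = 8.
Difference = 15 − 8 = 7.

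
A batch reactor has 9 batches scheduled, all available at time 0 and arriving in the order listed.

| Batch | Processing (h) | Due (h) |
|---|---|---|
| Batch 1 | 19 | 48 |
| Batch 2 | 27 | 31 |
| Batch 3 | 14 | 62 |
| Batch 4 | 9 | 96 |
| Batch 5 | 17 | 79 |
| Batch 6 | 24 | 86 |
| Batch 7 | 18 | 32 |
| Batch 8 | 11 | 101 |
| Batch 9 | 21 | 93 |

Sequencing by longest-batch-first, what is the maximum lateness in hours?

78

LPT (decreasing processing time): Batch 2 Batch 6 Batch 9 Batch 1 Batch 7 Batch 5 Batch 3 Batch 8 Batch 4.
Batch 2: 0→27, due 31, lateness -4
Batch 6: 27→51, due 86, lateness -35
Batch 9: 51→72, due 93, lateness -21
Batch 1: 72→91, due 48, lateness 43
Batch 7: 91→109, due 32, lateness 77
Batch 5: 109→126, due 79, lateness 47
Batch 3: 126→140, due 62, lateness 78
Batch 8: 140→151, due 101, lateness 50
Batch 4: 151→160, due 96, lateness 64
Maximum = 78.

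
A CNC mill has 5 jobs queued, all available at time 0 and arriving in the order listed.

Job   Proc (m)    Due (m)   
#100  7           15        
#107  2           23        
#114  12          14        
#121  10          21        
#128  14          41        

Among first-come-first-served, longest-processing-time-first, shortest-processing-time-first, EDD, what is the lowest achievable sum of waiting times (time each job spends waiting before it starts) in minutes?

61

FIFO (arrival order): #100 #107 #114 #121 #128.
#100: waits 0, runs 0→7
#107: waits 7, runs 7→9
#114: waits 9, runs 9→21
#121: waits 21, runs 21→31
#128: waits 31, runs 31→45
Sum = 0+7+9+21+31 = 68.
LPT (decreasing processing time): #128 #114 #121 #100 #107.
#128: waits 0, runs 0→14
#114: waits 14, runs 14→26
#121: waits 26, runs 26→36
#100: waits 36, runs 36→43
#107: waits 43, runs 43→45
Sum = 0+14+26+36+43 = 119.
SPT (increasing processing time): #107 #100 #121 #114 #128.
#107: waits 0, runs 0→2
#100: waits 2, runs 2→9
#121: waits 9, runs 9→19
#114: waits 19, runs 19→31
#128: waits 31, runs 31→45
Sum = 0+2+9+19+31 = 61.
EDD (increasing due date): #114 #100 #121 #107 #128.
#114: waits 0, runs 0→12
#100: waits 12, runs 12→19
#121: waits 19, runs 19→29
#107: waits 29, runs 29→31
#128: waits 31, runs 31→45
Sum = 0+12+19+29+31 = 91.
FIFO 68, LPT 119, SPT 61, EDD 91 → minimum 61.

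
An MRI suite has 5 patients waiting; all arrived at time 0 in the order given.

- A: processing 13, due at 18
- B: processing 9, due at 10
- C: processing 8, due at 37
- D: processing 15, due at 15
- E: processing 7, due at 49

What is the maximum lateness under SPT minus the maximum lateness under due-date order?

18

SPT (increasing processing time): E C B A D.
E: 0→7, due 49, lateness -42
C: 7→15, due 37, lateness -22
B: 15→24, due 10, lateness 14
A: 24→37, due 18, lateness 19
D: 37→52, due 15, lateness 37
Maximum = 37.
EDD (increasing due date): B D A C E.
B: 0→9, due 10, lateness -1
D: 9→24, due 15, lateness 9
A: 24→37, due 18, lateness 19
C: 37→45, due 37, lateness 8
E: 45→52, due 49, lateness 3
Maximum = 19.
Difference = 37 − 19 = 18.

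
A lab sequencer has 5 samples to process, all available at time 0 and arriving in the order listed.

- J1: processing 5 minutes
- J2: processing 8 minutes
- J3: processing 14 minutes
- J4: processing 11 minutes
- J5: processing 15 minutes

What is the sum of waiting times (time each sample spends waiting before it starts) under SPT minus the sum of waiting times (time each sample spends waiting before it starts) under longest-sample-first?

-52

SPT (increasing processing time): J1 J2 J4 J3 J5.
J1: waits 0, runs 0→5
J2: waits 5, runs 5→13
J4: waits 13, runs 13→24
J3: waits 24, runs 24→38
J5: waits 38, runs 38→53
Sum = 0+5+13+24+38 = 80.
LPT (decreasing processing time): J5 J3 J4 J2 J1.
J5: waits 0, runs 0→15
J3: waits 15, runs 15→29
J4: waits 29, runs 29→40
J2: waits 40, runs 40→48
J1: waits 48, runs 48→53
Sum = 0+15+29+40+48 = 132.
Difference = 80 − 132 = -52.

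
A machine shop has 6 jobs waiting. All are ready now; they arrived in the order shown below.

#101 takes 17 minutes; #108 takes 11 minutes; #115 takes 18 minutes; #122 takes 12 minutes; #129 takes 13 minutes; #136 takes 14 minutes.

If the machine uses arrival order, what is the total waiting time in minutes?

220

FIFO (arrival order): #101 #108 #115 #122 #129 #136.
#101: waits 0, runs 0→17
#108: waits 17, runs 17→28
#115: waits 28, runs 28→46
#122: waits 46, runs 46→58
#129: waits 58, runs 58→71
#136: waits 71, runs 71→85
Sum = 0+17+28+46+58+71 = 220.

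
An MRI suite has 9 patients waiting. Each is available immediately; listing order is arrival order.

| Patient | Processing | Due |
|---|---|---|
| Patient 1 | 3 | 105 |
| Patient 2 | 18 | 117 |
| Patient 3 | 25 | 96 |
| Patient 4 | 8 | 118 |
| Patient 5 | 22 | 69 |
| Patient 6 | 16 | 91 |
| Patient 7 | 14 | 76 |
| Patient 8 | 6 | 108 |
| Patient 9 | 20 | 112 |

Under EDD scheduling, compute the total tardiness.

21

EDD (increasing due date): Patient 5 Patient 7 Patient 6 Patient 3 Patient 1 Patient 8 Patient 9 Patient 2 Patient 4.
Patient 5: 0→22, due 69, tardiness 0
Patient 7: 22→36, due 76, tardiness 0
Patient 6: 36→52, due 91, tardiness 0
Patient 3: 52→77, due 96, tardiness 0
Patient 1: 77→80, due 105, tardiness 0
Patient 8: 80→86, due 108, tardiness 0
Patient 9: 86→106, due 112, tardiness 0
Patient 2: 106→124, due 117, tardiness 7
Patient 4: 124→132, due 118, tardiness 14
Sum = 0+0+0+0+0+0+0+7+14 = 21.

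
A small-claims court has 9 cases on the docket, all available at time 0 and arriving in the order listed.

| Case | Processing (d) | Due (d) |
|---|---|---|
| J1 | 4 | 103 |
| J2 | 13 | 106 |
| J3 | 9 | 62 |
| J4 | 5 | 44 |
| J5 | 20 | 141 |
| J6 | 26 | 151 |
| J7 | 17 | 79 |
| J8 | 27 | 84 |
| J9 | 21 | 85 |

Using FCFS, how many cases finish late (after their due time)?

FIFO (arrival order): J1 J2 J3 J4 J5 J6 J7 J8 J9.
J1: 0→4, due 103, tardiness 0
J2: 4→17, due 106, tardiness 0
J3: 17→26, due 62, tardiness 0
J4: 26→31, due 44, tardiness 0
J5: 31→51, due 141, tardiness 0
J6: 51→77, due 151, tardiness 0
J7: 77→94, due 79, tardiness 15
J8: 94→121, due 84, tardiness 37
J9: 121→142, due 85, tardiness 57
Late cases: 3.

3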